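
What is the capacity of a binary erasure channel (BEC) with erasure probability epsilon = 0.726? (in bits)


C = 1 - epsilon = 1 - 0.726 = 0.274

0.274 bits


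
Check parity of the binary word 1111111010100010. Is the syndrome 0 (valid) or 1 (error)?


Syndrome = XOR of all bits = 1 XOR 1 XOR 1 XOR 1 XOR 1 XOR 1 XOR 1 XOR 0 XOR 1 XOR 0 XOR 1 XOR 0 XOR 0 XOR 0 XOR 1 XOR 0 = 0

0


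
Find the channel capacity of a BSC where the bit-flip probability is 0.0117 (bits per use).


H(p) = -p*log2(p) - (1-p)*log2(1-p) = -0.0117*log2(0.0117) - 0.9883*log2(0.9883) = 0.075083 + 0.016780 = 0.0919. C = 1 - H(p) = 1 - 0.0919 = 0.9081

0.9081 bits


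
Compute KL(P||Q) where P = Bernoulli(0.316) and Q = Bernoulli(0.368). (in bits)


KL = p*log2(p/q) + (1-p)*log2((1-p)/(1-q)) = 0.316*log2(0.316/0.368) + 0.684*log2(0.684/0.632) = 0.0086

0.0086 bits


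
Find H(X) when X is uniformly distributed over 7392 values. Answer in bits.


H = log2(n) = log2(7392) = 12.8517

12.8517 bits


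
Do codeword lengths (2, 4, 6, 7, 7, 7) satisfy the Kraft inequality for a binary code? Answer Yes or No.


Kraft sum = sum(2^(-l_i)) = 0.3516, need <= 1. Result: satisfied (a binary prefix-free code with these lengths exists)

Yes


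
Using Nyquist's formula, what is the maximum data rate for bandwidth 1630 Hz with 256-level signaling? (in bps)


Rate = 2 * B * log2(M) = 2 * 1630 * 8.0 = 26080.0

26080.0 bps


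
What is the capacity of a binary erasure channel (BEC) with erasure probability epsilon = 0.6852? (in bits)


C = 1 - epsilon = 1 - 0.6852 = 0.3148

0.3148 bits


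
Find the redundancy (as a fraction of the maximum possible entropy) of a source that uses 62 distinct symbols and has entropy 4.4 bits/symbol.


H_max = log2(K) = log2(62) = 5.9542 bits/symbol. Redundancy = 1 - H/H_max = 1 - 4.4/5.9542 = 1 - 0.739 = 0.261

0.261


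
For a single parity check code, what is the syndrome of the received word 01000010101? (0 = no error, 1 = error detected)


Syndrome = XOR of all bits = 0 XOR 1 XOR 0 XOR 0 XOR 0 XOR 0 XOR 1 XOR 0 XOR 1 XOR 0 XOR 1 = 0

0


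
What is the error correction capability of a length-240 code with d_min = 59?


Correction capability = floor((d-1)/2) = floor((59-1)/2) = 29

29 errors


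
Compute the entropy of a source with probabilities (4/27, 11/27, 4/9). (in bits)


H = -sum(p_i * log2(p_i)). Terms: -(4/27)*log2(4/27) = 0.408131; -(11/27)*log2(11/27) = 0.527778; -(4/9)*log2(4/9) = 0.519967. H = 0.408131 + 0.527778 + 0.519967 = 1.4559

1.4559 bits


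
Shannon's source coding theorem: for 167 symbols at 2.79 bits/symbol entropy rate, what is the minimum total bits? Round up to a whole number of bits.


Minimum bits >= n * H = 167 * 2.79 = 465.93, rounded up to a whole number of bits = 466

466 bits


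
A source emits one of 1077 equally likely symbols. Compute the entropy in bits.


H = log2(n) = log2(1077) = 10.0728

10.0728 bits


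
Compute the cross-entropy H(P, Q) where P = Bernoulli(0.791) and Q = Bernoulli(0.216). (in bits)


H(P,Q) = -p*log2(q) - (1-p)*log2(1-q). -0.791*log2(0.216) = 1.748819; -0.209*log2(0.784) = 0.073375. H(P,Q) = 1.748819 + 0.073375 = 1.8222

1.8222 bits


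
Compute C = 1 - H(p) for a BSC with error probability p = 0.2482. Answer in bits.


H(p) = -p*log2(p) - (1-p)*log2(1-p) = -0.2482*log2(0.2482) - 0.7518*log2(0.7518) = 0.498987 + 0.309425 = 0.8084. C = 1 - H(p) = 1 - 0.8084 = 0.1916

0.1916 bits


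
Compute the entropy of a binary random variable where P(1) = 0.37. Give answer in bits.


H = -p*log2(p) - (1-p)*log2(1-p). -0.37*log2(0.37) = 0.530729; -0.63*log2(0.63) = 0.419943. H = 0.530729 + 0.419943 = 0.9507

0.9507 bits


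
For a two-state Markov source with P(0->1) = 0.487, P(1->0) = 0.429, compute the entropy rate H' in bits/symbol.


Stationary distribution: pi_0 = p10/(p01+p10) = 0.4683, pi_1 = 0.5317. Entropy rate H' = pi_0*H(p01) + pi_1*H(p10) = 0.4683*0.9995 + 0.5317*0.9854 = 0.992

0.992 bits/symbol


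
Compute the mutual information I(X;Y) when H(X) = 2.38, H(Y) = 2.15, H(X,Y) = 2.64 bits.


I(X;Y) = H(X) + H(Y) - H(X,Y) = 2.38 + 2.15 - 2.64 = 1.89

1.89 bits


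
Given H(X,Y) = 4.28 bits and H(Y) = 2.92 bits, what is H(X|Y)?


H(X|Y) = H(X,Y) - H(Y) = 4.28 - 2.92 = 1.36

1.36 bits


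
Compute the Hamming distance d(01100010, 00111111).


Count differing positions: . ^ . ^ ^ ^ . ^ = 5 differences

5


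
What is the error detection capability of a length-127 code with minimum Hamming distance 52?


Detection capability = d_min - 1 = 52 - 1 = 51

51 errors


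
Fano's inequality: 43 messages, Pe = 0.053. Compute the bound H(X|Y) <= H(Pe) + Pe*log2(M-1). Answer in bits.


H(Pe) = -Pe*log2(Pe) - (1-Pe)*log2(1-Pe) = -0.053*log2(0.053) - 0.947*log2(0.947) = 0.224607 + 0.074400 = 0.299. Pe*log2(M-1) = 0.053*log2(42) = 0.285793. Bound = H(Pe) + Pe*log2(M-1) = 0.224607 + 0.074400 + 0.285793 = 0.5848

0.5848 bits


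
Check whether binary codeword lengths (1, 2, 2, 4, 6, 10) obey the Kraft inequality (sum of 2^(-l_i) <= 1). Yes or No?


Kraft sum = sum(2^(-l_i)) = 1.0791, need <= 1. Result: violated (a binary prefix-free code with these lengths cannot exist)

No


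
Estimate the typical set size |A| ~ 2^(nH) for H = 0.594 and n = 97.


log2|A_typical| = nH = 97 * 0.594 = 57.618, so |A_typical| ~ 2^57.618 = 2.212e+17

2.212e+17


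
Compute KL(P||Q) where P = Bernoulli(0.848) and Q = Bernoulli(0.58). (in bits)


KL = p*log2(p/q) + (1-p)*log2((1-p)/(1-q)) = 0.848*log2(0.848/0.58) + 0.152*log2(0.152/0.42) = 0.2418

0.2418 bits


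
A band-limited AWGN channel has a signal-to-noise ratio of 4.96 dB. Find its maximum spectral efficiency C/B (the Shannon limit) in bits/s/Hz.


SNR_linear = 10^(4.96/10) = 3.1333; C/B = log2(1 + SNR_linear) = log2(1 + 3.1333) = 2.0473

2.0473 bits/s/Hz


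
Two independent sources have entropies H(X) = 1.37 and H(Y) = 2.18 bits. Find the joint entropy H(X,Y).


For independent variables, H(X,Y) = H(X) + H(Y) = 1.37 + 2.18 = 3.55

3.55 bits


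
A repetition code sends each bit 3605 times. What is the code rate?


Rate = k/n = 1/3605

1/3605


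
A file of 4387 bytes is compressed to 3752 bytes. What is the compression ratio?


Ratio = original / compressed = 4387 / 3752 = 1.1692

1.1692


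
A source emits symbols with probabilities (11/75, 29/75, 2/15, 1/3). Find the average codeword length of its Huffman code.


Huffman construction (repeatedly merge the two least-probable nodes; each merge adds 1 bit to every symbol beneath it): 2/15 + 11/75 = 7/25; 7/25 + 1/3 = 46/75; 29/75 + 46/75 = 1. Resulting codeword lengths (in the order the probabilities were given): (3, 1, 3, 2). L_avg = sum(p_i * l_i) = 11/75*3 + 29/75*1 + 2/15*3 + 1/3*2 = 142/75 = 1.8933

1.8933 bits


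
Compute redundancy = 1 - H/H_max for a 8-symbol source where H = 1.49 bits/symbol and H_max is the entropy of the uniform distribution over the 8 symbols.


H_max = log2(K) = log2(8) = 3.0 bits/symbol. Redundancy = 1 - H/H_max = 1 - 1.49/3.0 = 1 - 0.4967 = 0.5033

0.5033


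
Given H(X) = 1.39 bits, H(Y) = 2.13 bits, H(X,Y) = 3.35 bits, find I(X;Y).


I(X;Y) = H(X) + H(Y) - H(X,Y) = 1.39 + 2.13 - 3.35 = 0.17

0.17 bits


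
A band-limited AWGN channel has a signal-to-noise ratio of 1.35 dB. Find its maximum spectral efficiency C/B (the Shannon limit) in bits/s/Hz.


SNR_linear = 10^(1.35/10) = 1.3646; C/B = log2(1 + SNR_linear) = log2(1 + 1.3646) = 1.2416

1.2416 bits/s/Hz


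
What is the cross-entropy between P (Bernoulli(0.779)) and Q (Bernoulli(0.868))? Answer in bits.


H(P,Q) = -p*log2(q) - (1-p)*log2(1-q). -0.779*log2(0.868) = 0.159098; -0.221*log2(0.132) = 0.645627. H(P,Q) = 0.159098 + 0.645627 = 0.8047

0.8047 bits


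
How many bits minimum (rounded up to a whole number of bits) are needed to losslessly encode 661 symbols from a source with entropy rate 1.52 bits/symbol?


Minimum bits >= n * H = 661 * 1.52 = 1004.72, rounded up to a whole number of bits = 1005

1005 bits


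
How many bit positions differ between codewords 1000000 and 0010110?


Count differing positions: ^ . ^ . ^ ^ . = 4 differences

4


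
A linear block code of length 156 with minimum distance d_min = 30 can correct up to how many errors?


Correction capability = floor((d-1)/2) = floor((30-1)/2) = 14

14 errors


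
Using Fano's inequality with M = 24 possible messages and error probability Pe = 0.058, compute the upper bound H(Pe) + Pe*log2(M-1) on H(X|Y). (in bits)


H(Pe) = -Pe*log2(Pe) - (1-Pe)*log2(1-Pe) = -0.058*log2(0.058) - 0.942*log2(0.942) = 0.238253 + 0.081201 = 0.3195. Pe*log2(M-1) = 0.058*log2(23) = 0.262367. Bound = H(Pe) + Pe*log2(M-1) = 0.238253 + 0.081201 + 0.262367 = 0.5818

0.5818 bits


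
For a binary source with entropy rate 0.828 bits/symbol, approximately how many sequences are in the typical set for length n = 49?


log2|A_typical| = nH = 49 * 0.828 = 40.572, so |A_typical| ~ 2^40.572 = 1.635e+12

1.635e+12


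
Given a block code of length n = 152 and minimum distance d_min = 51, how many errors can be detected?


Detection capability = d_min - 1 = 51 - 1 = 50

50 errors


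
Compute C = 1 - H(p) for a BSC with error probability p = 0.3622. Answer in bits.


H(p) = -p*log2(p) - (1-p)*log2(1-p) = -0.3622*log2(0.3622) - 0.6378*log2(0.6378) = 0.530674 + 0.413820 = 0.9445. C = 1 - H(p) = 1 - 0.9445 = 0.0555

0.0555 bits


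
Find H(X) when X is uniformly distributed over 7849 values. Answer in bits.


H = log2(n) = log2(7849) = 12.9383

12.9383 bits


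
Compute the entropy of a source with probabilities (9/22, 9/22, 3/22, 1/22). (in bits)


H = -sum(p_i * log2(p_i)). Terms: -(9/22)*log2(9/22) = 0.527525; -(9/22)*log2(9/22) = 0.527525; -(3/22)*log2(3/22) = 0.391973; -(1/22)*log2(1/22) = 0.202701. H = 0.527525 + 0.527525 + 0.391973 + 0.202701 = 1.6497

1.6497 bits


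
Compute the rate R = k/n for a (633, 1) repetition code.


Rate = k/n = 1/633

1/633


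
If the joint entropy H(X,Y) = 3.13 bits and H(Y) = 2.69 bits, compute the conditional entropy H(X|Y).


H(X|Y) = H(X,Y) - H(Y) = 3.13 - 2.69 = 0.44

0.44 bits


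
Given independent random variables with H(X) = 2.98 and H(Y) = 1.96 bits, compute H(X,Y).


For independent variables, H(X,Y) = H(X) + H(Y) = 2.98 + 1.96 = 4.94

4.94 bits


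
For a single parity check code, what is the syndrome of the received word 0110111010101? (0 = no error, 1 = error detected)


Syndrome = XOR of all bits = 0 XOR 1 XOR 1 XOR 0 XOR 1 XOR 1 XOR 1 XOR 0 XOR 1 XOR 0 XOR 1 XOR 0 XOR 1 = 0

0


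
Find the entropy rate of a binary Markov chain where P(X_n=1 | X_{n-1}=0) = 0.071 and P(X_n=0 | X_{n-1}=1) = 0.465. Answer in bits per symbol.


Stationary distribution: pi_0 = p10/(p01+p10) = 0.8675, pi_1 = 0.1325. Entropy rate H' = pi_0*H(p01) + pi_1*H(p10) = 0.8675*0.3696 + 0.1325*0.9965 = 0.4527

0.4527 bits/symbol


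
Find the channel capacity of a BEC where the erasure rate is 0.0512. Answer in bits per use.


C = 1 - epsilon = 1 - 0.0512 = 0.9488

0.9488 bits


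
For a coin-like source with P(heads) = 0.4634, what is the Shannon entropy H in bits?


H = -p*log2(p) - (1-p)*log2(1-p). -0.4634*log2(0.4634) = 0.514221; -0.5366*log2(0.5366) = 0.481910. H = 0.514221 + 0.481910 = 0.9961

0.9961 bits


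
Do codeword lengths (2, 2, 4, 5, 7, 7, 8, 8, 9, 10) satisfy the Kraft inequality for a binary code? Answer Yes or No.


Kraft sum = sum(2^(-l_i)) = 0.6201, need <= 1. Result: satisfied (a binary prefix-free code with these lengths exists)

Yes


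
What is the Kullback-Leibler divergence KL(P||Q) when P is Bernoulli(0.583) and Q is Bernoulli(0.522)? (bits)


KL = p*log2(p/q) + (1-p)*log2((1-p)/(1-q)) = 0.583*log2(0.583/0.522) + 0.417*log2(0.417/0.478) = 0.0108

0.0108 bits


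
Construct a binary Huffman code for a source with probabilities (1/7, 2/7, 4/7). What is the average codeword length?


Huffman construction (repeatedly merge the two least-probable nodes; each merge adds 1 bit to every symbol beneath it): 1/7 + 2/7 = 3/7; 3/7 + 4/7 = 1. Resulting codeword lengths (in the order the probabilities were given): (2, 2, 1). L_avg = sum(p_i * l_i) = 1/7*2 + 2/7*2 + 4/7*1 = 10/7 = 1.4286

1.4286 bits


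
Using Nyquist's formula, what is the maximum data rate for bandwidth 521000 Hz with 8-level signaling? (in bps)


Rate = 2 * B * log2(M) = 2 * 521000 * 3.0 = 3126000.0

3126000.0 bps


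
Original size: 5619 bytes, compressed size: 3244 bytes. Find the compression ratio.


Ratio = original / compressed = 5619 / 3244 = 1.7321

1.7321


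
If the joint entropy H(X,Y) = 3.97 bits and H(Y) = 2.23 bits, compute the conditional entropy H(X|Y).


H(X|Y) = H(X,Y) - H(Y) = 3.97 - 2.23 = 1.74

1.74 bits


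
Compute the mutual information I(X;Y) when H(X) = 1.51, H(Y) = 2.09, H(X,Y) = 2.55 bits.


I(X;Y) = H(X) + H(Y) - H(X,Y) = 1.51 + 2.09 - 2.55 = 1.05

1.05 bits


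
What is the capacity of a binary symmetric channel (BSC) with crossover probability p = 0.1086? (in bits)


H(p) = -p*log2(p) - (1-p)*log2(1-p) = -0.1086*log2(0.1086) - 0.8914*log2(0.8914) = 0.347835 + 0.147843 = 0.4957. C = 1 - H(p) = 1 - 0.4957 = 0.5043

0.5043 bits


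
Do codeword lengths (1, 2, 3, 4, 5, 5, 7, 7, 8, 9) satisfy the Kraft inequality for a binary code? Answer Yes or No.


Kraft sum = sum(2^(-l_i)) = 1.0215, need <= 1. Result: violated (a binary prefix-free code with these lengths cannot exist)

No


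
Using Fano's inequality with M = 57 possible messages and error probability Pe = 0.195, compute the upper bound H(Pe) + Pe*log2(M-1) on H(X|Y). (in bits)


H(Pe) = -Pe*log2(Pe) - (1-Pe)*log2(1-Pe) = -0.195*log2(0.195) - 0.805*log2(0.805) = 0.459899 + 0.251916 = 0.7118. Pe*log2(M-1) = 0.195*log2(56) = 1.132434. Bound = H(Pe) + Pe*log2(M-1) = 0.459899 + 0.251916 + 1.132434 = 1.8442

1.8442 bits


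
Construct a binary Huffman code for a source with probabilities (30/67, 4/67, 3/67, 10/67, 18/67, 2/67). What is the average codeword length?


Huffman construction (repeatedly merge the two least-probable nodes; each merge adds 1 bit to every symbol beneath it): 2/67 + 3/67 = 5/67; 4/67 + 5/67 = 9/67; 9/67 + 10/67 = 19/67; 18/67 + 19/67 = 37/67; 30/67 + 37/67 = 1. Resulting codeword lengths (in the order the probabilities were given): (1, 4, 5, 3, 2, 5). L_avg = sum(p_i * l_i) = 30/67*1 + 4/67*4 + 3/67*5 + 10/67*3 + 18/67*2 + 2/67*5 = 137/67 = 2.0448

2.0448 bits


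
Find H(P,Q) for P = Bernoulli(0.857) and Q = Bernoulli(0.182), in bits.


H(P,Q) = -p*log2(q) - (1-p)*log2(1-q). -0.857*log2(0.182) = 2.106497; -0.143*log2(0.818) = 0.041445. H(P,Q) = 2.106497 + 0.041445 = 2.1479

2.1479 bits


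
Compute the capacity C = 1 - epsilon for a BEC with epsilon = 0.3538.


C = 1 - epsilon = 1 - 0.3538 = 0.6462

0.6462 bits


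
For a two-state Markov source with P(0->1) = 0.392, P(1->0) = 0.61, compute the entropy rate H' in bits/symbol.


Stationary distribution: pi_0 = p10/(p01+p10) = 0.6088, pi_1 = 0.3912. Entropy rate H' = pi_0*H(p01) + pi_1*H(p10) = 0.6088*0.9661 + 0.3912*0.9648 = 0.9656

0.9656 bits/symbol


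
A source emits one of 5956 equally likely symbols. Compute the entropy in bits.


H = log2(n) = log2(5956) = 12.5401

12.5401 bits


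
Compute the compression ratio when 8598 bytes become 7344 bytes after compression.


Ratio = original / compressed = 8598 / 7344 = 1.1708

1.1708


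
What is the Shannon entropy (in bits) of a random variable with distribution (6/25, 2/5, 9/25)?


H = -sum(p_i * log2(p_i)). Terms: -(6/25)*log2(6/25) = 0.494134; -(2/5)*log2(2/5) = 0.528771; -(9/25)*log2(9/25) = 0.530615. H = 0.494134 + 0.528771 + 0.530615 = 1.5535

1.5535 bits


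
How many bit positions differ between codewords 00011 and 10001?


Count differing positions: ^ . . ^ . = 2 differences

2


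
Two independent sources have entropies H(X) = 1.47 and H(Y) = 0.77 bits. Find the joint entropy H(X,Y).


For independent variables, H(X,Y) = H(X) + H(Y) = 1.47 + 0.77 = 2.24

2.24 bits


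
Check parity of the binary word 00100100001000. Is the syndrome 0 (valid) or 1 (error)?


Syndrome = XOR of all bits = 0 XOR 0 XOR 1 XOR 0 XOR 0 XOR 1 XOR 0 XOR 0 XOR 0 XOR 0 XOR 1 XOR 0 XOR 0 XOR 0 = 1

1


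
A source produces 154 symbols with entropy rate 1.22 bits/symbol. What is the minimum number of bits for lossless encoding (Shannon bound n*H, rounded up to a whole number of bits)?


Minimum bits >= n * H = 154 * 1.22 = 187.88, rounded up to a whole number of bits = 188

188 bits


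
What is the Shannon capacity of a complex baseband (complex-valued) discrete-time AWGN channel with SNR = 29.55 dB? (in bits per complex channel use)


SNR_linear = 10^(29.55/10) = 901.5711; C = log2(1 + SNR_linear) = log2(1 + 901.5711) = 9.8179

9.8179 bits/channel use


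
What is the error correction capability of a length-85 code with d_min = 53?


Correction capability = floor((d-1)/2) = floor((53-1)/2) = 26

26 errors


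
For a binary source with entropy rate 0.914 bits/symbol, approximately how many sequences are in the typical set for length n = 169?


log2|A_typical| = nH = 169 * 0.914 = 154.466, so |A_typical| ~ 2^154.466 = 3.154e+46

3.154e+46


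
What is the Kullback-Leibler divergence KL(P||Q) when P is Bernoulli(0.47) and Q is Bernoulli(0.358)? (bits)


KL = p*log2(p/q) + (1-p)*log2((1-p)/(1-q)) = 0.47*log2(0.47/0.358) + 0.53*log2(0.53/0.642) = 0.038

0.038 bits


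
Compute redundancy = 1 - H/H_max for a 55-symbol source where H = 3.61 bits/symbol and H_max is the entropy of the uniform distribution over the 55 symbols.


H_max = log2(K) = log2(55) = 5.7814 bits/symbol. Redundancy = 1 - H/H_max = 1 - 3.61/5.7814 = 1 - 0.6244 = 0.3756

0.3756


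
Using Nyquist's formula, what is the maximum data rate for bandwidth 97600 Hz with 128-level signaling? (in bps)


Rate = 2 * B * log2(M) = 2 * 97600 * 7.0 = 1366400.0

1366400.0 bps


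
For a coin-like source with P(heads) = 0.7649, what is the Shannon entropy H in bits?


H = -p*log2(p) - (1-p)*log2(1-p). -0.7649*log2(0.7649) = 0.295754; -0.2351*log2(0.2351) = 0.491042. H = 0.295754 + 0.491042 = 0.7868

0.7868 bits


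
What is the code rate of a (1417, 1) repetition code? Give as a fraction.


Rate = k/n = 1/1417

1/1417


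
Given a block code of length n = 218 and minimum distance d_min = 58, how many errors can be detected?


Detection capability = d_min - 1 = 58 - 1 = 57

57 errors


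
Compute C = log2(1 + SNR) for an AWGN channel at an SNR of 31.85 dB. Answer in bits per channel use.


SNR_linear = 10^(31.85/10) = 1531.0875; C = log2(1 + SNR_linear) = log2(1 + 1531.0875) = 10.5813

10.5813 bits/channel use


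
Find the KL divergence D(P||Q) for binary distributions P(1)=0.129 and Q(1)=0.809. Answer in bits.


KL = p*log2(p/q) + (1-p)*log2((1-p)/(1-q)) = 0.129*log2(0.129/0.809) + 0.871*log2(0.871/0.191) = 1.565

1.565 bits


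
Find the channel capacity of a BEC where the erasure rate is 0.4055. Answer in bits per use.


C = 1 - epsilon = 1 - 0.4055 = 0.5945

0.5945 bits


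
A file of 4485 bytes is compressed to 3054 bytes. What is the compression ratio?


Ratio = original / compressed = 4485 / 3054 = 1.4686

1.4686


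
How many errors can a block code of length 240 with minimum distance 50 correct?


Correction capability = floor((d-1)/2) = floor((50-1)/2) = 24

24 errors


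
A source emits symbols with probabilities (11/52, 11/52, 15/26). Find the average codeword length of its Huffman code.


Huffman construction (repeatedly merge the two least-probable nodes; each merge adds 1 bit to every symbol beneath it): 11/52 + 11/52 = 11/26; 11/26 + 15/26 = 1. Resulting codeword lengths (in the order the probabilities were given): (2, 2, 1). L_avg = sum(p_i * l_i) = 11/52*2 + 11/52*2 + 15/26*1 = 37/26 = 1.4231

1.4231 bits


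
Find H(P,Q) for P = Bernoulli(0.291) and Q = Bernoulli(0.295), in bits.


H(P,Q) = -p*log2(q) - (1-p)*log2(1-q). -0.291*log2(0.295) = 0.512513; -0.709*log2(0.705) = 0.357552. H(P,Q) = 0.512513 + 0.357552 = 0.8701

0.8701 bits


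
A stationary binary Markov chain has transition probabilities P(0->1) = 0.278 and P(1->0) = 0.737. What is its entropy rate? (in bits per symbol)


Stationary distribution: pi_0 = p10/(p01+p10) = 0.7261, pi_1 = 0.2739. Entropy rate H' = pi_0*H(p01) + pi_1*H(p10) = 0.7261*0.8527 + 0.2739*0.8312 = 0.8468

0.8468 bits/symbol


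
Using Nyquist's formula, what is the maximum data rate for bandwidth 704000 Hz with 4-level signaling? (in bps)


Rate = 2 * B * log2(M) = 2 * 704000 * 2.0 = 2816000.0

2816000.0 bps


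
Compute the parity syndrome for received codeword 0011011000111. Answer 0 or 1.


Syndrome = XOR of all bits = 0 XOR 0 XOR 1 XOR 1 XOR 0 XOR 1 XOR 1 XOR 0 XOR 0 XOR 0 XOR 1 XOR 1 XOR 1 = 1

1


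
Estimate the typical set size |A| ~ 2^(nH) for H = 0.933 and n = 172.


log2|A_typical| = nH = 172 * 0.933 = 160.476, so |A_typical| ~ 2^160.476 = 2.033e+48

2.033e+48


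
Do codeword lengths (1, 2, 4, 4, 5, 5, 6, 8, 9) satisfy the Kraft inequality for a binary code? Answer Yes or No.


Kraft sum = sum(2^(-l_i)) = 0.959, need <= 1. Result: satisfied (a binary prefix-free code with these lengths exists)

Yes


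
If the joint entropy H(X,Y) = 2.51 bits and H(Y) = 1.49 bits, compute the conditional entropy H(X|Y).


H(X|Y) = H(X,Y) - H(Y) = 2.51 - 1.49 = 1.02

1.02 bits


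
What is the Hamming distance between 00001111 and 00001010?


Count differing positions: . . . . . ^ . ^ = 2 differences

2


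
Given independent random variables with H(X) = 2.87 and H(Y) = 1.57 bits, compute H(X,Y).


For independent variables, H(X,Y) = H(X) + H(Y) = 2.87 + 1.57 = 4.44

4.44 bits


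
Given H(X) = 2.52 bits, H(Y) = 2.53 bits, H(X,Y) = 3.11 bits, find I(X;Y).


I(X;Y) = H(X) + H(Y) - H(X,Y) = 2.52 + 2.53 - 3.11 = 1.94

1.94 bits


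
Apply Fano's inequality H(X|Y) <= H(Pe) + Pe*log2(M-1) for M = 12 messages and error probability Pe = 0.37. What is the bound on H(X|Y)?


H(Pe) = -Pe*log2(Pe) - (1-Pe)*log2(1-Pe) = -0.37*log2(0.37) - 0.63*log2(0.63) = 0.530729 + 0.419943 = 0.9507. Pe*log2(M-1) = 0.37*log2(11) = 1.279990. Bound = H(Pe) + Pe*log2(M-1) = 0.530729 + 0.419943 + 1.279990 = 2.2307

2.2307 bits


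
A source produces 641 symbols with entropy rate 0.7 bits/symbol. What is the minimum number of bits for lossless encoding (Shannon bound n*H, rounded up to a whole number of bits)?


Minimum bits >= n * H = 641 * 0.7 = 448.7, rounded up to a whole number of bits = 449

449 bits


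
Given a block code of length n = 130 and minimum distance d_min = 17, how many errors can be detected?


Detection capability = d_min - 1 = 17 - 1 = 16

16 errors


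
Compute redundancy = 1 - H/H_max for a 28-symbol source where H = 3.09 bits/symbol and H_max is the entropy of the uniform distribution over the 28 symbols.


H_max = log2(K) = log2(28) = 4.8074 bits/symbol. Redundancy = 1 - H/H_max = 1 - 3.09/4.8074 = 1 - 0.6428 = 0.3572

0.3572


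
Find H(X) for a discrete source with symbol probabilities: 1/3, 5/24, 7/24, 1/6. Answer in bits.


H = -sum(p_i * log2(p_i)). Terms: -(1/3)*log2(1/3) = 0.528321; -(5/24)*log2(5/24) = 0.471466; -(7/24)*log2(7/24) = 0.518469; -(1/6)*log2(1/6) = 0.430827. H = 0.528321 + 0.471466 + 0.518469 + 0.430827 = 1.9491

1.9491 bits


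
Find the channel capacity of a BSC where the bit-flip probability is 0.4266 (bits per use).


H(p) = -p*log2(p) - (1-p)*log2(1-p) = -0.4266*log2(0.4266) - 0.5734*log2(0.5734) = 0.524310 + 0.460088 = 0.9844. C = 1 - H(p) = 1 - 0.9844 = 0.0156

0.0156 bits


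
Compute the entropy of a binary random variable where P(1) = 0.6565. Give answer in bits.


H = -p*log2(p) - (1-p)*log2(1-p). -0.6565*log2(0.6565) = 0.398583; -0.3435*log2(0.3435) = 0.529546. H = 0.398583 + 0.529546 = 0.9281

0.9281 bits


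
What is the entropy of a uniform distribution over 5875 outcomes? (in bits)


H = log2(n) = log2(5875) = 12.5204

12.5204 bits


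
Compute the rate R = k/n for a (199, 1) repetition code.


Rate = k/n = 1/199

1/199


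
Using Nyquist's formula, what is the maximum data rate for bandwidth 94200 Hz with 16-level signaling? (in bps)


Rate = 2 * B * log2(M) = 2 * 94200 * 4.0 = 753600.0

753600.0 bps


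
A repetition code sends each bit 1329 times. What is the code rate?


Rate = k/n = 1/1329

1/1329


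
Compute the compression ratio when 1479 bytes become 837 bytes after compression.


Ratio = original / compressed = 1479 / 837 = 1.767

1.767


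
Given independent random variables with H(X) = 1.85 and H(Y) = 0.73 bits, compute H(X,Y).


For independent variables, H(X,Y) = H(X) + H(Y) = 1.85 + 0.73 = 2.58

2.58 bits


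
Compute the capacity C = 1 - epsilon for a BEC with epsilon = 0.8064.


C = 1 - epsilon = 1 - 0.8064 = 0.1936

0.1936 bits


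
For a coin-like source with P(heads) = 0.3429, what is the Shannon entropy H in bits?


H = -p*log2(p) - (1-p)*log2(1-p). -0.3429*log2(0.3429) = 0.529486; -0.6571*log2(0.6571) = 0.398081. H = 0.529486 + 0.398081 = 0.9276

0.9276 bits


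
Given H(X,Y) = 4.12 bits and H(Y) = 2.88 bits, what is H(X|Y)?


H(X|Y) = H(X,Y) - H(Y) = 4.12 - 2.88 = 1.24

1.24 bits


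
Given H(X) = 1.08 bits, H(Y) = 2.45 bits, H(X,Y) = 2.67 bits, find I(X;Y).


I(X;Y) = H(X) + H(Y) - H(X,Y) = 1.08 + 2.45 - 2.67 = 0.86

0.86 bits


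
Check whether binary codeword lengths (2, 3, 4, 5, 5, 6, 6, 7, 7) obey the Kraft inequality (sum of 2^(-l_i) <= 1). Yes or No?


Kraft sum = sum(2^(-l_i)) = 0.5469, need <= 1. Result: satisfied (a binary prefix-free code with these lengths exists)

Yes


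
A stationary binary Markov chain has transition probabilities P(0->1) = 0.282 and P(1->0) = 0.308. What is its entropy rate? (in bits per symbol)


Stationary distribution: pi_0 = p10/(p01+p10) = 0.522, pi_1 = 0.478. Entropy rate H' = pi_0*H(p01) + pi_1*H(p10) = 0.522*0.8582 + 0.478*0.8909 = 0.8738

0.8738 bits/symbol


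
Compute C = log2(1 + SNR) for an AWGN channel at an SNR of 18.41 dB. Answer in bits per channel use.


SNR_linear = 10^(18.41/10) = 69.3426; C = log2(1 + SNR_linear) = log2(1 + 69.3426) = 6.1363

6.1363 bits/channel use


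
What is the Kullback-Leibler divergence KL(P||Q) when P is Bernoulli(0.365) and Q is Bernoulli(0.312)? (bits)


KL = p*log2(p/q) + (1-p)*log2((1-p)/(1-q)) = 0.365*log2(0.365/0.312) + 0.635*log2(0.635/0.688) = 0.0092

0.0092 bits


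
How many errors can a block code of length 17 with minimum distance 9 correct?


Correction capability = floor((d-1)/2) = floor((9-1)/2) = 4

4 errors


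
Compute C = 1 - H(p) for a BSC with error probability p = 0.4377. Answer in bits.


H(p) = -p*log2(p) - (1-p)*log2(1-p) = -0.4377*log2(0.4377) - 0.5623*log2(0.5623) = 0.521732 + 0.467040 = 0.9888. C = 1 - H(p) = 1 - 0.9888 = 0.0112

0.0112 bits


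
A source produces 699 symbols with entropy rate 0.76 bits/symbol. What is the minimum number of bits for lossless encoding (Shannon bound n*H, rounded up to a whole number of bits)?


Minimum bits >= n * H = 699 * 0.76 = 531.24, rounded up to a whole number of bits = 532

532 bits


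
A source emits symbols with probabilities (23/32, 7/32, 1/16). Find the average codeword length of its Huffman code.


Huffman construction (repeatedly merge the two least-probable nodes; each merge adds 1 bit to every symbol beneath it): 1/16 + 7/32 = 9/32; 9/32 + 23/32 = 1. Resulting codeword lengths (in the order the probabilities were given): (1, 2, 2). L_avg = sum(p_i * l_i) = 23/32*1 + 7/32*2 + 1/16*2 = 41/32 = 1.2812

1.2812 bits


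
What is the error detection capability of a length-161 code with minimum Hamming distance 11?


Detection capability = d_min - 1 = 11 - 1 = 10

10 errors


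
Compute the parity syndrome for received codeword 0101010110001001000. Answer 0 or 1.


Syndrome = XOR of all bits = 0 XOR 1 XOR 0 XOR 1 XOR 0 XOR 1 XOR 0 XOR 1 XOR 1 XOR 0 XOR 0 XOR 0 XOR 1 XOR 0 XOR 0 XOR 1 XOR 0 XOR 0 XOR 0 = 1

1


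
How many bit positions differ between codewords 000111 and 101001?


Count differing positions: ^ . ^ ^ ^ . = 4 differences

4


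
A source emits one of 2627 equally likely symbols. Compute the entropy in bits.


H = log2(n) = log2(2627) = 11.3592

11.3592 bits


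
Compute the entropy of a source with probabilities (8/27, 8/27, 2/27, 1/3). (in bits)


H = -sum(p_i * log2(p_i)). Terms: -(8/27)*log2(8/27) = 0.519967; -(8/27)*log2(8/27) = 0.519967; -(2/27)*log2(2/27) = 0.278140; -(1/3)*log2(1/3) = 0.528321. H = 0.519967 + 0.519967 + 0.278140 + 0.528321 = 1.8464

1.8464 bits


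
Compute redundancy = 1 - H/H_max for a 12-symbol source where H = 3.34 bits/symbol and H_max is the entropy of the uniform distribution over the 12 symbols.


H_max = log2(K) = log2(12) = 3.585 bits/symbol. Redundancy = 1 - H/H_max = 1 - 3.34/3.585 = 1 - 0.9317 = 0.0683

0.0683


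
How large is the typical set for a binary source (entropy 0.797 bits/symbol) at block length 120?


log2|A_typical| = nH = 120 * 0.797 = 95.64, so |A_typical| ~ 2^95.64 = 6.173e+28

6.173e+28


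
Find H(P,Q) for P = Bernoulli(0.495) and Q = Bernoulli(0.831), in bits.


H(P,Q) = -p*log2(q) - (1-p)*log2(1-q). -0.495*log2(0.831) = 0.132204; -0.505*log2(0.169) = 1.295277. H(P,Q) = 0.132204 + 1.295277 = 1.4275

1.4275 bits


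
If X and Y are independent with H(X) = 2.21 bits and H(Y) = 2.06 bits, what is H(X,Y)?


For independent variables, H(X,Y) = H(X) + H(Y) = 2.21 + 2.06 = 4.27

4.27 bits


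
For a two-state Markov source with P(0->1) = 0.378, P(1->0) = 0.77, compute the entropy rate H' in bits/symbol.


Stationary distribution: pi_0 = p10/(p01+p10) = 0.6707, pi_1 = 0.3293. Entropy rate H' = pi_0*H(p01) + pi_1*H(p10) = 0.6707*0.9566 + 0.3293*0.778 = 0.8978

0.8978 bits/symbol


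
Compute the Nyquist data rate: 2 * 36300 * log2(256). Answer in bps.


Rate = 2 * B * log2(M) = 2 * 36300 * 8.0 = 580800.0

580800.0 bps


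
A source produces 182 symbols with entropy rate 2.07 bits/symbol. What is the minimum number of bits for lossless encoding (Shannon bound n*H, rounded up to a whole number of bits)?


Minimum bits >= n * H = 182 * 2.07 = 376.74, rounded up to a whole number of bits = 377

377 bits


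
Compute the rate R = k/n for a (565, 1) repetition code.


Rate = k/n = 1/565

1/565


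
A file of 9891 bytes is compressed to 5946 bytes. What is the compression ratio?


Ratio = original / compressed = 9891 / 5946 = 1.6635

1.6635


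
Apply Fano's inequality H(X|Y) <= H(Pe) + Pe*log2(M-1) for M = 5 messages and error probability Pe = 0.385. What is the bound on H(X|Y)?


H(Pe) = -Pe*log2(Pe) - (1-Pe)*log2(1-Pe) = -0.385*log2(0.385) - 0.615*log2(0.615) = 0.530172 + 0.431325 = 0.9615. Pe*log2(M-1) = 0.385*log2(4) = 0.770000. Bound = H(Pe) + Pe*log2(M-1) = 0.530172 + 0.431325 + 0.770000 = 1.7315

1.7315 bits


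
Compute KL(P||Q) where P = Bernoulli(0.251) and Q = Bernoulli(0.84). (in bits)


KL = p*log2(p/q) + (1-p)*log2((1-p)/(1-q)) = 0.251*log2(0.251/0.84) + 0.749*log2(0.749/0.16) = 1.2305

1.2305 bits


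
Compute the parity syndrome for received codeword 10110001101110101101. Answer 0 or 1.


Syndrome = XOR of all bits = 1 XOR 0 XOR 1 XOR 1 XOR 0 XOR 0 XOR 0 XOR 1 XOR 1 XOR 0 XOR 1 XOR 1 XOR 1 XOR 0 XOR 1 XOR 0 XOR 1 XOR 1 XOR 0 XOR 1 = 0

0


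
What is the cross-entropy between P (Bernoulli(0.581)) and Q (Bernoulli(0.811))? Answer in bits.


H(P,Q) = -p*log2(q) - (1-p)*log2(1-q). -0.581*log2(0.811) = 0.175593; -0.419*log2(0.189) = 1.007084. H(P,Q) = 0.175593 + 1.007084 = 1.1827

1.1827 bits


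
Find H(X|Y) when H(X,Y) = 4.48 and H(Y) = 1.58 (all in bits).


H(X|Y) = H(X,Y) - H(Y) = 4.48 - 1.58 = 2.9

2.9 bits


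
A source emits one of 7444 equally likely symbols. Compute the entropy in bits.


H = log2(n) = log2(7444) = 12.8619

12.8619 bits


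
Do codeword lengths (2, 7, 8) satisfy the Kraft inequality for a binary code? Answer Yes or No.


Kraft sum = sum(2^(-l_i)) = 0.2617, need <= 1. Result: satisfied (a binary prefix-free code with these lengths exists)

Yes


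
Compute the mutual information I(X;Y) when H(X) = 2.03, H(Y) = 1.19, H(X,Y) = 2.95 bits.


I(X;Y) = H(X) + H(Y) - H(X,Y) = 2.03 + 1.19 - 2.95 = 0.27

0.27 bits


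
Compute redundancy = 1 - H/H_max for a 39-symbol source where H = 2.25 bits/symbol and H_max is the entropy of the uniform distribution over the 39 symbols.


H_max = log2(K) = log2(39) = 5.2854 bits/symbol. Redundancy = 1 - H/H_max = 1 - 2.25/5.2854 = 1 - 0.4257 = 0.5743

0.5743


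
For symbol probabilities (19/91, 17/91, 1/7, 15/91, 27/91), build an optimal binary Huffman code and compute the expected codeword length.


Huffman construction (repeatedly merge the two least-probable nodes; each merge adds 1 bit to every symbol beneath it): 1/7 + 15/91 = 4/13; 17/91 + 19/91 = 36/91; 27/91 + 4/13 = 55/91; 36/91 + 55/91 = 1. Resulting codeword lengths (in the order the probabilities were given): (2, 2, 3, 3, 2). L_avg = sum(p_i * l_i) = 19/91*2 + 17/91*2 + 1/7*3 + 15/91*3 + 27/91*2 = 30/13 = 2.3077

2.3077 bits


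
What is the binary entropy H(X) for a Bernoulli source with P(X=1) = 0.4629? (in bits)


H = -p*log2(p) - (1-p)*log2(1-p). -0.4629*log2(0.4629) = 0.514387; -0.5371*log2(0.5371) = 0.481638. H = 0.514387 + 0.481638 = 0.996

0.996 bits


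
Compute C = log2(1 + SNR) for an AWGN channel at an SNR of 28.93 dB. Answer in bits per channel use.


SNR_linear = 10^(28.93/10) = 781.6278; C = log2(1 + SNR_linear) = log2(1 + 781.6278) = 9.6122

9.6122 bits/channel use


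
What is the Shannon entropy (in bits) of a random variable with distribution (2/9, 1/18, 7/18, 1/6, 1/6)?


H = -sum(p_i * log2(p_i)). Terms: -(2/9)*log2(2/9) = 0.482206; -(1/18)*log2(1/18) = 0.231663; -(7/18)*log2(7/18) = 0.529888; -(1/6)*log2(1/6) = 0.430827; -(1/6)*log2(1/6) = 0.430827. H = 0.482206 + 0.231663 + 0.529888 + 0.430827 + 0.430827 = 2.1054

2.1054 bits


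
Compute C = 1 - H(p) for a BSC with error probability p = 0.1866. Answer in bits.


H(p) = -p*log2(p) - (1-p)*log2(1-p) = -0.1866*log2(0.1866) - 0.8134*log2(0.8134) = 0.451941 + 0.242363 = 0.6943. C = 1 - H(p) = 1 - 0.6943 = 0.3057

0.3057 bits


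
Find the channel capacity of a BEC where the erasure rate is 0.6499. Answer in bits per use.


C = 1 - epsilon = 1 - 0.6499 = 0.3501

0.3501 bits


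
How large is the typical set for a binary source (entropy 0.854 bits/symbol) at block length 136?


log2|A_typical| = nH = 136 * 0.854 = 116.144, so |A_typical| ~ 2^116.144 = 9.180e+34

9.180e+34


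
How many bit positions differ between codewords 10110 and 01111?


Count differing positions: ^ ^ . . ^ = 3 differences

3


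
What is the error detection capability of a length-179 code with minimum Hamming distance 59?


Detection capability = d_min - 1 = 59 - 1 = 58

58 errors


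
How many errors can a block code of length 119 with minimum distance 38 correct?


Correction capability = floor((d-1)/2) = floor((38-1)/2) = 18

18 errors


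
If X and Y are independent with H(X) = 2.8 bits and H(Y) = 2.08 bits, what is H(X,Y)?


For independent variables, H(X,Y) = H(X) + H(Y) = 2.8 + 2.08 = 4.88

4.88 bits


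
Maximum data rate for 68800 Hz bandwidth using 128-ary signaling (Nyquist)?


Rate = 2 * B * log2(M) = 2 * 68800 * 7.0 = 963200.0

963200.0 bps


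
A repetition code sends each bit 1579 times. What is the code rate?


Rate = k/n = 1/1579

1/1579


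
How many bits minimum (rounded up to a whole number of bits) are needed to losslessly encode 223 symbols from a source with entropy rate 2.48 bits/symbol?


Minimum bits >= n * H = 223 * 2.48 = 553.04, rounded up to a whole number of bits = 554

554 bits


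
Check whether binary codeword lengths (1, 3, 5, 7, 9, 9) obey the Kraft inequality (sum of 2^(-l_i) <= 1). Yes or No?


Kraft sum = sum(2^(-l_i)) = 0.668, need <= 1. Result: satisfied (a binary prefix-free code with these lengths exists)

Yes


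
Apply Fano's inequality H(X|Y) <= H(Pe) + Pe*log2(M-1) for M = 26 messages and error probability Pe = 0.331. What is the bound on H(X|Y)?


H(Pe) = -Pe*log2(Pe) - (1-Pe)*log2(1-Pe) = -0.331*log2(0.331) - 0.669*log2(0.669) = 0.527977 + 0.387968 = 0.9159. Pe*log2(M-1) = 0.331*log2(25) = 1.537116. Bound = H(Pe) + Pe*log2(M-1) = 0.527977 + 0.387968 + 1.537116 = 2.4531

2.4531 bits


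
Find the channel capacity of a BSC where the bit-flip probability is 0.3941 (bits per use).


H(p) = -p*log2(p) - (1-p)*log2(1-p) = -0.3941*log2(0.3941) - 0.6059*log2(0.6059) = 0.529421 + 0.437974 = 0.9674. C = 1 - H(p) = 1 - 0.9674 = 0.0326

0.0326 bits


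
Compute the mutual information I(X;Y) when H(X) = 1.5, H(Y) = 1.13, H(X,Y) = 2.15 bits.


I(X;Y) = H(X) + H(Y) - H(X,Y) = 1.5 + 1.13 - 2.15 = 0.48

0.48 bits


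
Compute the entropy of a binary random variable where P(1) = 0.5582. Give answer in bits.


H = -p*log2(p) - (1-p)*log2(1-p). -0.5582*log2(0.5582) = 0.469528; -0.4418*log2(0.4418) = 0.520677. H = 0.469528 + 0.520677 = 0.9902

0.9902 bits


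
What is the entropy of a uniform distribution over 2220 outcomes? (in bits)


H = log2(n) = log2(2220) = 11.1163

11.1163 bits


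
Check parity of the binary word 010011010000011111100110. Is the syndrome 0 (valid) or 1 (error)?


Syndrome = XOR of all bits = 0 XOR 1 XOR 0 XOR 0 XOR 1 XOR 1 XOR 0 XOR 1 XOR 0 XOR 0 XOR 0 XOR 0 XOR 0 XOR 1 XOR 1 XOR 1 XOR 1 XOR 1 XOR 1 XOR 0 XOR 0 XOR 1 XOR 1 XOR 0 = 0

0


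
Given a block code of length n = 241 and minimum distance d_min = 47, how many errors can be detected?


Detection capability = d_min - 1 = 47 - 1 = 46

46 errors


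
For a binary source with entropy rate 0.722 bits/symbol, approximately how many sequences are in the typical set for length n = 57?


log2|A_typical| = nH = 57 * 0.722 = 41.154, so |A_typical| ~ 2^41.154 = 2.447e+12

2.447e+12


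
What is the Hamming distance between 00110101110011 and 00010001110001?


Count differing positions: . . ^ . . ^ . . . . . . ^ . = 3 differences

3


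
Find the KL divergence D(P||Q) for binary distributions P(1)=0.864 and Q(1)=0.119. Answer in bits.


KL = p*log2(p/q) + (1-p)*log2((1-p)/(1-q)) = 0.864*log2(0.864/0.119) + 0.136*log2(0.136/0.881) = 2.1045

2.1045 bits


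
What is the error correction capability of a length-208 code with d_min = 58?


Correction capability = floor((d-1)/2) = floor((58-1)/2) = 28

28 errors


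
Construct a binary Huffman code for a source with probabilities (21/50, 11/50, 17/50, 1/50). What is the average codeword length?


Huffman construction (repeatedly merge the two least-probable nodes; each merge adds 1 bit to every symbol beneath it): 1/50 + 11/50 = 6/25; 6/25 + 17/50 = 29/50; 21/50 + 29/50 = 1. Resulting codeword lengths (in the order the probabilities were given): (1, 3, 2, 3). L_avg = sum(p_i * l_i) = 21/50*1 + 11/50*3 + 17/50*2 + 1/50*3 = 91/50 = 1.82

1.82 bits


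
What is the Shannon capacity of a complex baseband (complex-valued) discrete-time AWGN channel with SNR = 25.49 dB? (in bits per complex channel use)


SNR_linear = 10^(25.49/10) = 353.9973; C = log2(1 + SNR_linear) = log2(1 + 353.9973) = 8.4717

8.4717 bits/channel use


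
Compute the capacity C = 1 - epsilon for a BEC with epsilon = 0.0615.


C = 1 - epsilon = 1 - 0.0615 = 0.9385

0.9385 bits


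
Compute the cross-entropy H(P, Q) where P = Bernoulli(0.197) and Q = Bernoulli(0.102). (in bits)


H(P,Q) = -p*log2(q) - (1-p)*log2(1-q). -0.197*log2(0.102) = 0.648792; -0.803*log2(0.898) = 0.124636. H(P,Q) = 0.648792 + 0.124636 = 0.7734

0.7734 bits
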